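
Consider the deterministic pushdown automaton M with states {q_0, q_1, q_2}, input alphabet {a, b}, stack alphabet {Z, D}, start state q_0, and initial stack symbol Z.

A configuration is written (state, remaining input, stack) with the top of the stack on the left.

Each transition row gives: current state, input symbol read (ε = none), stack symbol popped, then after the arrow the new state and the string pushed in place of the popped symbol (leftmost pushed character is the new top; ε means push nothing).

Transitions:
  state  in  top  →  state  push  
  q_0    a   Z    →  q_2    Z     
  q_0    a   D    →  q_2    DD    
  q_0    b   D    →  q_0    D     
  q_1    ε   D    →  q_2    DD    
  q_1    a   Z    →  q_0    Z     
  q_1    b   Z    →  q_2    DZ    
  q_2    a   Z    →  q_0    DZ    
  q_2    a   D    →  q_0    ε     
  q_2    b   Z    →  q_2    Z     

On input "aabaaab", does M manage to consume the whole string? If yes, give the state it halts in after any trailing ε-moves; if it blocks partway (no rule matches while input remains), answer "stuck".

stuck

(q_0, aabaaab, Z) ⊢ (q_2, abaaab, Z) ⊢ (q_0, baaab, DZ) ⊢ (q_0, aaab, DZ) ⊢ (q_2, aab, DDZ) ⊢ (q_0, ab, DZ) ⊢ (q_2, b, DDZ)
No transition for (q_2, b, top D); M blocks with input b remaining.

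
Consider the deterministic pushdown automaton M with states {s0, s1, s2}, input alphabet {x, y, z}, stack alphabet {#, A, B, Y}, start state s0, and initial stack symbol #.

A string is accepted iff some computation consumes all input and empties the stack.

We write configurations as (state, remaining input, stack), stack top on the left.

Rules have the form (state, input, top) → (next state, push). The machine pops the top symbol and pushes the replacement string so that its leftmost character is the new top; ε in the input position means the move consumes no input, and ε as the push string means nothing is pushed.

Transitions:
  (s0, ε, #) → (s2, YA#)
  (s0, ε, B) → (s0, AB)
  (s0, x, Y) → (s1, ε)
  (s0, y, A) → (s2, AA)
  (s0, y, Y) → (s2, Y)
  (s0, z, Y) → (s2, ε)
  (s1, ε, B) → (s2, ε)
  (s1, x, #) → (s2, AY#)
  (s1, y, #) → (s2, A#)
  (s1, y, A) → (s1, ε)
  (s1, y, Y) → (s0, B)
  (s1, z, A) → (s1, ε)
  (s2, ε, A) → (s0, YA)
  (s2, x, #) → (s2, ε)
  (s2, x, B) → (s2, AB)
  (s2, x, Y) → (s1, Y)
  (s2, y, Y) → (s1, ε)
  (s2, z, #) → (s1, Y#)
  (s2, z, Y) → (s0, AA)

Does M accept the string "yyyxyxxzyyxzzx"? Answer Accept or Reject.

(s0, yyyxyxxzyyxzzx, #)
  ε-move, top #: go to s2, push YA# → (s2, yyyxyxxzyyxzzx, YA#)
  read y, top Y: go to s1, push ε → (s1, yyxyxxzyyxzzx, A#)
  read y, top A: go to s1, push ε → (s1, yxyxxzyyxzzx, #)
  read y, top #: go to s2, push A# → (s2, xyxxzyyxzzx, A#)
  ε-move, top A: go to s0, push YA → (s0, xyxxzyyxzzx, YA#)
  read x, top Y: go to s1, push ε → (s1, yxxzyyxzzx, A#)
  read y, top A: go to s1, push ε → (s1, xxzyyxzzx, #)
  read x, top #: go to s2, push AY# → (s2, xzyyxzzx, AY#)
  ε-move, top A: go to s0, push YA → (s0, xzyyxzzx, YAY#)
  read x, top Y: go to s1, push ε → (s1, zyyxzzx, AY#)
  read z, top A: go to s1, push ε → (s1, yyxzzx, Y#)
  read y, top Y: go to s0, push B → (s0, yxzzx, B#)
  ε-move, top B: go to s0, push AB → (s0, yxzzx, AB#)
  read y, top A: go to s2, push AA → (s2, xzzx, AAB#)
  ε-move, top A: go to s0, push YA → (s0, xzzx, YAAB#)
  read x, top Y: go to s1, push ε → (s1, zzx, AAB#)
  read z, top A: go to s1, push ε → (s1, zx, AB#)
  read z, top A: go to s1, push ε → (s1, x, B#)
  ε-move, top B: go to s2, push ε → (s2, x, #)
  read x, top #: go to s2, push ε → (s2, ε, ε)
All input consumed and the stack is empty.

Accept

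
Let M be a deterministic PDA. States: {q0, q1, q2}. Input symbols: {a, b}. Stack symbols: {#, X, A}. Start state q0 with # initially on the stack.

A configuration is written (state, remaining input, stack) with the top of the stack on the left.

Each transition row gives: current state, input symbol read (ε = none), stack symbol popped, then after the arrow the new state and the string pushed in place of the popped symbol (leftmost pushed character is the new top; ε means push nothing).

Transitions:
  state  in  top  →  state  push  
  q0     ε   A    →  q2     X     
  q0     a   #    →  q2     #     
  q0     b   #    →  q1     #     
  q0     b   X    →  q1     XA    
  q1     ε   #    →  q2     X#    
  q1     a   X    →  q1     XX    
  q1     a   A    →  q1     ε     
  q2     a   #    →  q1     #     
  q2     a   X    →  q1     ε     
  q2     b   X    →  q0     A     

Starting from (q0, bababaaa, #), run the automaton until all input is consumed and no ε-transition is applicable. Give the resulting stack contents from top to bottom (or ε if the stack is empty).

(q0, bababaaa, #)
  read b, top #: go to q1, push # → (q1, ababaaa, #)
  ε-move, top #: go to q2, push X# → (q2, ababaaa, X#)
  read a, top X: go to q1, push ε → (q1, babaaa, #)
  ε-move, top #: go to q2, push X# → (q2, babaaa, X#)
  read b, top X: go to q0, push A → (q0, abaaa, A#)
  ε-move, top A: go to q2, push X → (q2, abaaa, X#)
  read a, top X: go to q1, push ε → (q1, baaa, #)
  ε-move, top #: go to q2, push X# → (q2, baaa, X#)
  read b, top X: go to q0, push A → (q0, aaa, A#)
  ε-move, top A: go to q2, push X → (q2, aaa, X#)
  read a, top X: go to q1, push ε → (q1, aa, #)
  ε-move, top #: go to q2, push X# → (q2, aa, X#)
  read a, top X: go to q1, push ε → (q1, a, #)
  ε-move, top #: go to q2, push X# → (q2, a, X#)
  read a, top X: go to q1, push ε → (q1, ε, #)
  ε-move, top #: go to q2, push X# → (q2, ε, X#)
All input consumed in state q2 with stack X#.

X#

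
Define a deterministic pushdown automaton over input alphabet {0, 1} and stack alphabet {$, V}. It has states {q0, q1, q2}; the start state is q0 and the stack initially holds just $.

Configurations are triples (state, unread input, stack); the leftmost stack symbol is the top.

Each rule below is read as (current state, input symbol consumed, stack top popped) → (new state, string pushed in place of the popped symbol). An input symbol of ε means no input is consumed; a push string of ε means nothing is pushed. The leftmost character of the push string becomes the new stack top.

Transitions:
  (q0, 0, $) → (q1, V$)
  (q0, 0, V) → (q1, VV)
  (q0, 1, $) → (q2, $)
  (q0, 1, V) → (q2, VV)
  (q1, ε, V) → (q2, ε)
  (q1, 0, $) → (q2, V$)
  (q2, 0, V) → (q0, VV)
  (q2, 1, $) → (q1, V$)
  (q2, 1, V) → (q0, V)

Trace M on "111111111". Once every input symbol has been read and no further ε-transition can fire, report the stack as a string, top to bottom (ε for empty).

(q0, 111111111, $) ⊢ (q2, 11111111, $) ⊢ (q1, 1111111, V$) ⊢ (q2, 1111111, $) ⊢ (q1, 111111, V$) ⊢ (q2, 111111, $) ⊢ (q1, 11111, V$) ⊢ (q2, 11111, $) ⊢ (q1, 1111, V$) ⊢ (q2, 1111, $) ⊢ (q1, 111, V$) ⊢ (q2, 111, $) ⊢ (q1, 11, V$) ⊢ (q2, 11, $) ⊢ (q1, 1, V$) ⊢ (q2, 1, $) ⊢ (q1, ε, V$) ⊢ (q2, ε, $)
All input consumed in state q2 with stack $.

$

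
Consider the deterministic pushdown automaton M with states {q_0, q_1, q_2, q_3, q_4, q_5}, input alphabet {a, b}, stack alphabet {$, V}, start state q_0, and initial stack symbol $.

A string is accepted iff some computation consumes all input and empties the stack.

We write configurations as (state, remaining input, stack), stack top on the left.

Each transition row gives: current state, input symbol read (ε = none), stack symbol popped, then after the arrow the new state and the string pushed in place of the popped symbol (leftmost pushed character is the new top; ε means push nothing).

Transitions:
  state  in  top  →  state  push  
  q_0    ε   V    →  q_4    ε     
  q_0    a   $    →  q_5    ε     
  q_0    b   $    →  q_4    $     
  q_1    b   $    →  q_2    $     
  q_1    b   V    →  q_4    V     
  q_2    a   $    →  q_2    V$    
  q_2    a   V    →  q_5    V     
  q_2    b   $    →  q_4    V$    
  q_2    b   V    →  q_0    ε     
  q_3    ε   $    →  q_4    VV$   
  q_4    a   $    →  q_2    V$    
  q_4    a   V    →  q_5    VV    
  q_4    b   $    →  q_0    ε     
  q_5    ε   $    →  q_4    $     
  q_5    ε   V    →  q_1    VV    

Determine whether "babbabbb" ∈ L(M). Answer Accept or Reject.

Accept

(q_0, babbabbb, $)
  read b, top $: go to q_4, push $ → (q_4, abbabbb, $)
  read a, top $: go to q_2, push V$ → (q_2, bbabbb, V$)
  read b, top V: go to q_0, push ε → (q_0, babbb, $)
  read b, top $: go to q_4, push $ → (q_4, abbb, $)
  read a, top $: go to q_2, push V$ → (q_2, bbb, V$)
  read b, top V: go to q_0, push ε → (q_0, bb, $)
  read b, top $: go to q_4, push $ → (q_4, b, $)
  read b, top $: go to q_0, push ε → (q_0, ε, ε)
All input consumed and the stack is empty.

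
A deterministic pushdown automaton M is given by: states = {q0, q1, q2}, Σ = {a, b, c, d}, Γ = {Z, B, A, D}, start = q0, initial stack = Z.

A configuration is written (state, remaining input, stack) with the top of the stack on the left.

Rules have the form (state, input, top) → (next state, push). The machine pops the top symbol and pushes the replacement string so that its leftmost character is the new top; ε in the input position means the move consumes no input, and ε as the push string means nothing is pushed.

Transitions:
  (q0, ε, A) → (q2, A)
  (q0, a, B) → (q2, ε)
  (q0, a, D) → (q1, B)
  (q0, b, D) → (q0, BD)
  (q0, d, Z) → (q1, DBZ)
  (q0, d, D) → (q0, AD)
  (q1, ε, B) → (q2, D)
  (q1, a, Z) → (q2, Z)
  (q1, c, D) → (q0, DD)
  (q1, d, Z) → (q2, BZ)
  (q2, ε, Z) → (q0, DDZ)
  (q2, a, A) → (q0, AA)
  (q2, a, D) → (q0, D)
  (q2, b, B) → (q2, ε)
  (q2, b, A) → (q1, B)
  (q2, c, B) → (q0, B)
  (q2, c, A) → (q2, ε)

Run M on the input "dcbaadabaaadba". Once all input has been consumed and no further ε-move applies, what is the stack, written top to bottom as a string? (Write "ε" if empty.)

DDADDBZ

(q0, dcbaadabaaadba, Z)
  read d, top Z: go to q1, push DBZ → (q1, cbaadabaaadba, DBZ)
  read c, top D: go to q0, push DD → (q0, baadabaaadba, DDBZ)
  read b, top D: go to q0, push BD → (q0, aadabaaadba, BDDBZ)
  read a, top B: go to q2, push ε → (q2, adabaaadba, DDBZ)
  read a, top D: go to q0, push D → (q0, dabaaadba, DDBZ)
  read d, top D: go to q0, push AD → (q0, abaaadba, ADDBZ)
  ε-move, top A: go to q2, push A → (q2, abaaadba, ADDBZ)
  read a, top A: go to q0, push AA → (q0, baaadba, AADDBZ)
  ε-move, top A: go to q2, push A → (q2, baaadba, AADDBZ)
  read b, top A: go to q1, push B → (q1, aaadba, BADDBZ)
  ε-move, top B: go to q2, push D → (q2, aaadba, DADDBZ)
  read a, top D: go to q0, push D → (q0, aadba, DADDBZ)
  read a, top D: go to q1, push B → (q1, adba, BADDBZ)
  ε-move, top B: go to q2, push D → (q2, adba, DADDBZ)
  read a, top D: go to q0, push D → (q0, dba, DADDBZ)
  read d, top D: go to q0, push AD → (q0, ba, ADADDBZ)
  ε-move, top A: go to q2, push A → (q2, ba, ADADDBZ)
  read b, top A: go to q1, push B → (q1, a, BDADDBZ)
  ε-move, top B: go to q2, push D → (q2, a, DDADDBZ)
  read a, top D: go to q0, push D → (q0, ε, DDADDBZ)
All input consumed in state q0 with stack DDADDBZ.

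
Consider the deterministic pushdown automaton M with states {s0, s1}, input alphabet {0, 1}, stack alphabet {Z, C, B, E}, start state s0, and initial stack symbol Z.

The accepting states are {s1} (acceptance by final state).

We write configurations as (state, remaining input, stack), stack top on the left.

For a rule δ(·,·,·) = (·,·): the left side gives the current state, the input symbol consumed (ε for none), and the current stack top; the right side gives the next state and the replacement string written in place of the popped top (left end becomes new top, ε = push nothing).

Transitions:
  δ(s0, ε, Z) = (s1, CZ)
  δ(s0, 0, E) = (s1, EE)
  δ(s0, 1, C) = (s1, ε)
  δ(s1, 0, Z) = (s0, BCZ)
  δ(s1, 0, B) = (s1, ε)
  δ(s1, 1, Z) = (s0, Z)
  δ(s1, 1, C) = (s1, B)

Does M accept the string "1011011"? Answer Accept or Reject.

(s0, 1011011, Z)
  ε-move, top Z: go to s1, push CZ → (s1, 1011011, CZ)
  read 1, top C: go to s1, push B → (s1, 011011, BZ)
  read 0, top B: go to s1, push ε → (s1, 11011, Z)
  read 1, top Z: go to s0, push Z → (s0, 1011, Z)
  ε-move, top Z: go to s1, push CZ → (s1, 1011, CZ)
  read 1, top C: go to s1, push B → (s1, 011, BZ)
  read 0, top B: go to s1, push ε → (s1, 11, Z)
  read 1, top Z: go to s0, push Z → (s0, 1, Z)
  ε-move, top Z: go to s1, push CZ → (s1, 1, CZ)
  read 1, top C: go to s1, push B → (s1, ε, BZ)
All input consumed; state s1 ∈ F.

Accept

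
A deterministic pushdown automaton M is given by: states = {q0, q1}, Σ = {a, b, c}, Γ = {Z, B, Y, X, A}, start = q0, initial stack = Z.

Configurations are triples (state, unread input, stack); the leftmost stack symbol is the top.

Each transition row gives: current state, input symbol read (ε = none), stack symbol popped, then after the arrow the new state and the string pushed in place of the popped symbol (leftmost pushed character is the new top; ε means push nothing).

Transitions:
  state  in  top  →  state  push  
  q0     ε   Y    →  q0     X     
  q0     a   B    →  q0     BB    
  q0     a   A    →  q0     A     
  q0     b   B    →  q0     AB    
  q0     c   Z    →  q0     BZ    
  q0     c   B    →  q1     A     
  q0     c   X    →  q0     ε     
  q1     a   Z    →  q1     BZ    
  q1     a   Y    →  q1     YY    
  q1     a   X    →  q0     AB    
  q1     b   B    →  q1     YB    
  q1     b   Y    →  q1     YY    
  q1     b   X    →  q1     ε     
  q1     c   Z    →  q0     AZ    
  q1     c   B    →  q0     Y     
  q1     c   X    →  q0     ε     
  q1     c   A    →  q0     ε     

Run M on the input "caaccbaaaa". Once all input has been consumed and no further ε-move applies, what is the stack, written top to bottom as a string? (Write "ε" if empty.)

(q0, caaccbaaaa, Z)
  read c, top Z: go to q0, push BZ → (q0, aaccbaaaa, BZ)
  read a, top B: go to q0, push BB → (q0, accbaaaa, BBZ)
  read a, top B: go to q0, push BB → (q0, ccbaaaa, BBBZ)
  read c, top B: go to q1, push A → (q1, cbaaaa, ABBZ)
  read c, top A: go to q0, push ε → (q0, baaaa, BBZ)
  read b, top B: go to q0, push AB → (q0, aaaa, ABBZ)
  read a, top A: go to q0, push A → (q0, aaa, ABBZ)
  read a, top A: go to q0, push A → (q0, aa, ABBZ)
  read a, top A: go to q0, push A → (q0, a, ABBZ)
  read a, top A: go to q0, push A → (q0, ε, ABBZ)
All input consumed in state q0 with stack ABBZ.

ABBZ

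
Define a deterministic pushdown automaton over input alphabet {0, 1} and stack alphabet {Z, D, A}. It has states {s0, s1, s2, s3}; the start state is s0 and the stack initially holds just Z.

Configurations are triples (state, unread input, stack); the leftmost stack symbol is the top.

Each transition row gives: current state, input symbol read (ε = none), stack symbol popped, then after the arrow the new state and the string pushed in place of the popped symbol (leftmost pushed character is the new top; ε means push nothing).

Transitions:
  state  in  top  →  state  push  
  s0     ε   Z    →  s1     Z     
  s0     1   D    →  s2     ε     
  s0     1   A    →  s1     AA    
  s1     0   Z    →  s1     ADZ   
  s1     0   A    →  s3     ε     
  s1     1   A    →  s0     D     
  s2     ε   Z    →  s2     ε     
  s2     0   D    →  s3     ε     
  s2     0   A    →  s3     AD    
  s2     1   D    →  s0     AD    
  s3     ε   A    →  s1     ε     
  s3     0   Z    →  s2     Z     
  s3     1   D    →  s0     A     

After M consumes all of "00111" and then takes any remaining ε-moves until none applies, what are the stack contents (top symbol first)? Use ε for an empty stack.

(s0, 00111, Z)
  ε-move, top Z: go to s1, push Z → (s1, 00111, Z)
  read 0, top Z: go to s1, push ADZ → (s1, 0111, ADZ)
  read 0, top A: go to s3, push ε → (s3, 111, DZ)
  read 1, top D: go to s0, push A → (s0, 11, AZ)
  read 1, top A: go to s1, push AA → (s1, 1, AAZ)
  read 1, top A: go to s0, push D → (s0, ε, DAZ)
All input consumed in state s0 with stack DAZ.

DAZ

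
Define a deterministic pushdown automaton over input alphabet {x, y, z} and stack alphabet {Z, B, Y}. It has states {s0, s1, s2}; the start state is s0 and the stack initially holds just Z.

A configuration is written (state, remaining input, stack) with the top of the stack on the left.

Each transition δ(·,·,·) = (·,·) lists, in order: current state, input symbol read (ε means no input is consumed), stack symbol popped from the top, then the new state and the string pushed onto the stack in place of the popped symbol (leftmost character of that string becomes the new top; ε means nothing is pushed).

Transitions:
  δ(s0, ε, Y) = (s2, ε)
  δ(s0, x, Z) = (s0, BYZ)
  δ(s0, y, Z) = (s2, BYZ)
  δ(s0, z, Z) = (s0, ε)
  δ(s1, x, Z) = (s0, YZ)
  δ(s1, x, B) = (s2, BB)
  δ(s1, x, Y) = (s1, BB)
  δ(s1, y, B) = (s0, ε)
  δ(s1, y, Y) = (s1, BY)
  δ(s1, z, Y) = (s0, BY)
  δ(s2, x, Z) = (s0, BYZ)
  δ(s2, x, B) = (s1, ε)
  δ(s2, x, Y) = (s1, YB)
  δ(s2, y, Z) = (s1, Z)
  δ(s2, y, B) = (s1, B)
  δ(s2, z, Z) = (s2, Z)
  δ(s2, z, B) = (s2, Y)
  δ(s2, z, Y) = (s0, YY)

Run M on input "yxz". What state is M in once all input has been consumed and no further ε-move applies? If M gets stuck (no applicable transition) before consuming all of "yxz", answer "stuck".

(s0, yxz, Z)
  read y, top Z: go to s2, push BYZ → (s2, xz, BYZ)
  read x, top B: go to s1, push ε → (s1, z, YZ)
  read z, top Y: go to s0, push BY → (s0, ε, BYZ)
All input consumed; M is in state s0.

s0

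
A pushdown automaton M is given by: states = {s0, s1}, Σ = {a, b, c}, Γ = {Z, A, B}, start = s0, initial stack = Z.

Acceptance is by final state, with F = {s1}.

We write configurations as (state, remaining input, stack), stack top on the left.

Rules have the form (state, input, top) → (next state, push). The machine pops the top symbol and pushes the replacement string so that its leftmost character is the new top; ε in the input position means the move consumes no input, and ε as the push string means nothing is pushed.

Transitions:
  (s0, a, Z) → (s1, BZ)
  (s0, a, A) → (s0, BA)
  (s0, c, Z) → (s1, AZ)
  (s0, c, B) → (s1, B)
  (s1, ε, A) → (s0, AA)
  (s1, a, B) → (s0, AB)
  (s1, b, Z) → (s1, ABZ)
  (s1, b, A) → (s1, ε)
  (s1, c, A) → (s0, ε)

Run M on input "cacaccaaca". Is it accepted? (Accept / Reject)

Reject

No computation consumes all input and reaches a final state.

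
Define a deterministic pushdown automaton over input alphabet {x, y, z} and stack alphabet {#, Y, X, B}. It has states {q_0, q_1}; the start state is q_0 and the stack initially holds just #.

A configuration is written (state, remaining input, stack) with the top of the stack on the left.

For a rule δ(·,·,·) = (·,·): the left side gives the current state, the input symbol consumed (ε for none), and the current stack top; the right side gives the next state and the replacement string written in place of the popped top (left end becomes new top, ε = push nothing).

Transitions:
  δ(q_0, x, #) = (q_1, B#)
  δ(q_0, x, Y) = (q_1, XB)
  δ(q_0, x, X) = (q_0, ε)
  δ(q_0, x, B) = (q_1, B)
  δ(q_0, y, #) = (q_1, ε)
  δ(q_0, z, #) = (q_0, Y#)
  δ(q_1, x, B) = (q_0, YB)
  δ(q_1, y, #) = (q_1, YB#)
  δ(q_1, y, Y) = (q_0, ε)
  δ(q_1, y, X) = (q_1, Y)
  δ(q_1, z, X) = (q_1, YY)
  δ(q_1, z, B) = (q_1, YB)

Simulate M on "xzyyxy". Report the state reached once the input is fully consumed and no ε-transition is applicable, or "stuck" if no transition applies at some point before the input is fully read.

stuck

(q_0, xzyyxy, #)
  read x, top #: go to q_1, push B# → (q_1, zyyxy, B#)
  read z, top B: go to q_1, push YB → (q_1, yyxy, YB#)
  read y, top Y: go to q_0, push ε → (q_0, yxy, B#)
No transition for (q_0, y, top B); M blocks with input yxy remaining.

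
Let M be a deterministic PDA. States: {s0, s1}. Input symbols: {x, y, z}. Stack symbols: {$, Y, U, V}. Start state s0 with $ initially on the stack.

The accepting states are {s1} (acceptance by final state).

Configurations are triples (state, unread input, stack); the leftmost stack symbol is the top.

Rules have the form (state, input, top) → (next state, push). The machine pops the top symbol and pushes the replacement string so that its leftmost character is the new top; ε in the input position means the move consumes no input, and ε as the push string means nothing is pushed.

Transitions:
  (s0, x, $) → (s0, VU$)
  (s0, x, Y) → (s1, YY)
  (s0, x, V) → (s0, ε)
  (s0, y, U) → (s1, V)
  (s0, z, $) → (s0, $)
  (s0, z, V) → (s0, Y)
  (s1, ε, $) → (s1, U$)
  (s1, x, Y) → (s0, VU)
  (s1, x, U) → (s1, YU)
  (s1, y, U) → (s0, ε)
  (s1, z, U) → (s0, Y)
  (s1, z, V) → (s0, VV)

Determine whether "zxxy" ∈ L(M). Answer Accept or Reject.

Accept

(s0, zxxy, $) ⊢ (s0, xxy, $) ⊢ (s0, xy, VU$) ⊢ (s0, y, U$) ⊢ (s1, ε, V$)
All input consumed; state s1 ∈ F.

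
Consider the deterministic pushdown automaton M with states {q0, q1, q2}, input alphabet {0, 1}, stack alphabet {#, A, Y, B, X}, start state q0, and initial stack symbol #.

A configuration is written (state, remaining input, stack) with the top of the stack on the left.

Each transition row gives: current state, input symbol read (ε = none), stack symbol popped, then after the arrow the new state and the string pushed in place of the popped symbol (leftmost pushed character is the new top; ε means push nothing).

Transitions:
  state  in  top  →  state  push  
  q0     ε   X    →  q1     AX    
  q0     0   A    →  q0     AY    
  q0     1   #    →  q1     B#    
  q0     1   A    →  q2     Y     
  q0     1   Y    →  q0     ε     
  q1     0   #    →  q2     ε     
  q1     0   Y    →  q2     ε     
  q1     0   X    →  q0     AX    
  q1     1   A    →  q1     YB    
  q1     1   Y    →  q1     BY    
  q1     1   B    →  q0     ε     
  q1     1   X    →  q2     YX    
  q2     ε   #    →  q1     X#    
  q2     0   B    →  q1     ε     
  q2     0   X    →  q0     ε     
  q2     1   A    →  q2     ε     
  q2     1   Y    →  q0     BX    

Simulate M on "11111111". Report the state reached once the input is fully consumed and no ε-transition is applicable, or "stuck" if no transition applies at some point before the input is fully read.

q0

(q0, 11111111, #)
  read 1, top #: go to q1, push B# → (q1, 1111111, B#)
  read 1, top B: go to q0, push ε → (q0, 111111, #)
  read 1, top #: go to q1, push B# → (q1, 11111, B#)
  read 1, top B: go to q0, push ε → (q0, 1111, #)
  read 1, top #: go to q1, push B# → (q1, 111, B#)
  read 1, top B: go to q0, push ε → (q0, 11, #)
  read 1, top #: go to q1, push B# → (q1, 1, B#)
  read 1, top B: go to q0, push ε → (q0, ε, #)
All input consumed; M is in state q0.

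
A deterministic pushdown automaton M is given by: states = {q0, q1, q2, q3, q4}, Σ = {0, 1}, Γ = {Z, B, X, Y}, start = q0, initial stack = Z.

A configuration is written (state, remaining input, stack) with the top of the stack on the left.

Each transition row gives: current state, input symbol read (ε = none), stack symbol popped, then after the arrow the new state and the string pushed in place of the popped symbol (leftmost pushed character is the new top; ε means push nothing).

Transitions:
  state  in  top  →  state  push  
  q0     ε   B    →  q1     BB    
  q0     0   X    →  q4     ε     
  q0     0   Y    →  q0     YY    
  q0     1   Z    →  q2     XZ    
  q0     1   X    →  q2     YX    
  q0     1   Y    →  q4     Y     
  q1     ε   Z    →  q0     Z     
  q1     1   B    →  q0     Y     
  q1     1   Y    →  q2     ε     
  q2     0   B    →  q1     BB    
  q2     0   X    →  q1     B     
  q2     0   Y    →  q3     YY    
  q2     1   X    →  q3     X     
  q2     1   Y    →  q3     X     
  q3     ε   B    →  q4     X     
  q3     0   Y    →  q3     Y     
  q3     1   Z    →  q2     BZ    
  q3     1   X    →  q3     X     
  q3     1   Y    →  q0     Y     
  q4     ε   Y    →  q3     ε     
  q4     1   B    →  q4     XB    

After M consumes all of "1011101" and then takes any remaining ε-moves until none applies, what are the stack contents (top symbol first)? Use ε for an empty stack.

YBZ

(q0, 1011101, Z)
  read 1, top Z: go to q2, push XZ → (q2, 011101, XZ)
  read 0, top X: go to q1, push B → (q1, 11101, BZ)
  read 1, top B: go to q0, push Y → (q0, 1101, YZ)
  read 1, top Y: go to q4, push Y → (q4, 101, YZ)
  ε-move, top Y: go to q3, push ε → (q3, 101, Z)
  read 1, top Z: go to q2, push BZ → (q2, 01, BZ)
  read 0, top B: go to q1, push BB → (q1, 1, BBZ)
  read 1, top B: go to q0, push Y → (q0, ε, YBZ)
All input consumed in state q0 with stack YBZ.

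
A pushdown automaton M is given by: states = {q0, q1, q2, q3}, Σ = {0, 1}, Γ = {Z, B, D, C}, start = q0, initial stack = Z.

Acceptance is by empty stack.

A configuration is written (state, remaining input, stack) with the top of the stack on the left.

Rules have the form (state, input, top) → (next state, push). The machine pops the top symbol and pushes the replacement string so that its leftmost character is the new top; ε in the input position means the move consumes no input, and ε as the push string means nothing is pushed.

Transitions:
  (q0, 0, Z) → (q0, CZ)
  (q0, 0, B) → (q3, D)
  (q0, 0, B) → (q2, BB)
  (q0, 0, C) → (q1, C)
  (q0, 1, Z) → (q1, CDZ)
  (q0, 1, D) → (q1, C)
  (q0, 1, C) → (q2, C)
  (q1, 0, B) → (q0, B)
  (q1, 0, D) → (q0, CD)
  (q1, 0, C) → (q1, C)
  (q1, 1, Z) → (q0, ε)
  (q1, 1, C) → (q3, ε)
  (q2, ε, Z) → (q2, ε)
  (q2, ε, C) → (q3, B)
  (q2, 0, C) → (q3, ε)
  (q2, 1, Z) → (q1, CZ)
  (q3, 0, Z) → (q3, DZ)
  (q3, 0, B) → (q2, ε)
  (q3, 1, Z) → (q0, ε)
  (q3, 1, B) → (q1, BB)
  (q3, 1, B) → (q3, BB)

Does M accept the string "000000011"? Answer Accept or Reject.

Accept

One accepting computation: (q0, 000000011, Z) ⊢ (q0, 00000011, CZ) ⊢ (q1, 0000011, CZ) ⊢ (q1, 000011, CZ) ⊢ (q1, 00011, CZ) ⊢ (q1, 0011, CZ) ⊢ (q1, 011, CZ) ⊢ (q1, 11, CZ) ⊢ (q3, 1, Z) ⊢ (q0, ε, ε)
All input consumed and the stack is empty.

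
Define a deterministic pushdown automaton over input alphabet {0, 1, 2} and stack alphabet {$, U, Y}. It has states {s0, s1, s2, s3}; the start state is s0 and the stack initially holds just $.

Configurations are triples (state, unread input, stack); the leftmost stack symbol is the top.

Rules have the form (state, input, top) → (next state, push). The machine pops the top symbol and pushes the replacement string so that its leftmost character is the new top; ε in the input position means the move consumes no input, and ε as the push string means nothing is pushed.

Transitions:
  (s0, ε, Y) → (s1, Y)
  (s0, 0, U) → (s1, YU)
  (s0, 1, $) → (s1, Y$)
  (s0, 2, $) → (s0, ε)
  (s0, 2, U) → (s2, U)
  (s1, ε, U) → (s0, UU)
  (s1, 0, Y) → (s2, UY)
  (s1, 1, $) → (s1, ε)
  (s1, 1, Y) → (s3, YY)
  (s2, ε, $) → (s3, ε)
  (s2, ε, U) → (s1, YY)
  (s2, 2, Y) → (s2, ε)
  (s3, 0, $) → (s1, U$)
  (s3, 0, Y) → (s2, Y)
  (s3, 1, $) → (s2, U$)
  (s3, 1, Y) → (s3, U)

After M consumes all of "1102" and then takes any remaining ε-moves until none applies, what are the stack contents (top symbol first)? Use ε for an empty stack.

Y$

(s0, 1102, $) ⊢ (s1, 102, Y$) ⊢ (s3, 02, YY$) ⊢ (s2, 2, YY$) ⊢ (s2, ε, Y$)
All input consumed in state s2 with stack Y$.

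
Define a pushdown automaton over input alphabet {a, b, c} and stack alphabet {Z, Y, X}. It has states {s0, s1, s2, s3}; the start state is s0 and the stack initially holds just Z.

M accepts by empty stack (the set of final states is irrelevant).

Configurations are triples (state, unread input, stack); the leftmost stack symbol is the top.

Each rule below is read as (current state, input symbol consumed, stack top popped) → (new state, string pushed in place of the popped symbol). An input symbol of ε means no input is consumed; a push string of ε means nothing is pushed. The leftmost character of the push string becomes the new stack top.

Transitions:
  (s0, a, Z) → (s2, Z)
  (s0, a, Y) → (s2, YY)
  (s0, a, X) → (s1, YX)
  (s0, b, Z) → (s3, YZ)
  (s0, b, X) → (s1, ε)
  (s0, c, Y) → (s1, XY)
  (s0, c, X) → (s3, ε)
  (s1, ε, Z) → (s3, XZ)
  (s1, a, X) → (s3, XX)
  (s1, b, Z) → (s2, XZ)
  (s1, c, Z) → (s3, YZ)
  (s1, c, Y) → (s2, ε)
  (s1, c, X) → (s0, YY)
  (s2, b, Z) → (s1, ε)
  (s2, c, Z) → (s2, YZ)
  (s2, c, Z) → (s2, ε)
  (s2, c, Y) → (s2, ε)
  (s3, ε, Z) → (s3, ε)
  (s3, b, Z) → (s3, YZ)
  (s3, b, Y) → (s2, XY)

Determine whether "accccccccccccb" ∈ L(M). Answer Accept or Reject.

Accept

One accepting computation: (s0, accccccccccccb, Z) ⊢ (s2, ccccccccccccb, Z) ⊢ (s2, cccccccccccb, YZ) ⊢ (s2, ccccccccccb, Z) ⊢ (s2, cccccccccb, YZ) ⊢ (s2, ccccccccb, Z) ⊢ (s2, cccccccb, YZ) ⊢ (s2, ccccccb, Z) ⊢ (s2, cccccb, YZ) ⊢ (s2, ccccb, Z) ⊢ (s2, cccb, YZ) ⊢ (s2, ccb, Z) ⊢ (s2, cb, YZ) ⊢ (s2, b, Z) ⊢ (s1, ε, ε)
All input consumed and the stack is empty.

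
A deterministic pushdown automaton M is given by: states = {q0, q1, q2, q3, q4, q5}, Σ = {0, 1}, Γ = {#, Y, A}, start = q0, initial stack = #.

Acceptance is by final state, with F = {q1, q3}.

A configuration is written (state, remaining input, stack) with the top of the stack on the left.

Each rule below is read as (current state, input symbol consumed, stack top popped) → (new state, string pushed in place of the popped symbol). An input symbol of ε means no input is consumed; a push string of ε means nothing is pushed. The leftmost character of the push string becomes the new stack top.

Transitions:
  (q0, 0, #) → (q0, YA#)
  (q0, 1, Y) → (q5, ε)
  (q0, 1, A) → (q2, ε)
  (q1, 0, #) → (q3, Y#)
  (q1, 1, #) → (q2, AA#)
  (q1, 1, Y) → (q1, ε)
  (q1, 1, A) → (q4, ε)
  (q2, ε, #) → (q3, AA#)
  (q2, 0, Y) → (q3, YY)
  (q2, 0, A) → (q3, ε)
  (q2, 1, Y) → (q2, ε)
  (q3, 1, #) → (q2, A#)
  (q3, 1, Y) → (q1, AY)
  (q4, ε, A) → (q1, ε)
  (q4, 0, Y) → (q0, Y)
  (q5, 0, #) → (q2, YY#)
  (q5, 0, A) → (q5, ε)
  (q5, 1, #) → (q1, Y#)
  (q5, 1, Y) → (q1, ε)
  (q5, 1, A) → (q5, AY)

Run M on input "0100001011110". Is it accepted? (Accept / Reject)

Reject

(q0, 0100001011110, #) ⊢ (q0, 100001011110, YA#) ⊢ (q5, 00001011110, A#) ⊢ (q5, 0001011110, #) ⊢ (q2, 001011110, YY#) ⊢ (q3, 01011110, YYY#)
No transition applies at (q3, 01011110, YYY#); input not fully consumed.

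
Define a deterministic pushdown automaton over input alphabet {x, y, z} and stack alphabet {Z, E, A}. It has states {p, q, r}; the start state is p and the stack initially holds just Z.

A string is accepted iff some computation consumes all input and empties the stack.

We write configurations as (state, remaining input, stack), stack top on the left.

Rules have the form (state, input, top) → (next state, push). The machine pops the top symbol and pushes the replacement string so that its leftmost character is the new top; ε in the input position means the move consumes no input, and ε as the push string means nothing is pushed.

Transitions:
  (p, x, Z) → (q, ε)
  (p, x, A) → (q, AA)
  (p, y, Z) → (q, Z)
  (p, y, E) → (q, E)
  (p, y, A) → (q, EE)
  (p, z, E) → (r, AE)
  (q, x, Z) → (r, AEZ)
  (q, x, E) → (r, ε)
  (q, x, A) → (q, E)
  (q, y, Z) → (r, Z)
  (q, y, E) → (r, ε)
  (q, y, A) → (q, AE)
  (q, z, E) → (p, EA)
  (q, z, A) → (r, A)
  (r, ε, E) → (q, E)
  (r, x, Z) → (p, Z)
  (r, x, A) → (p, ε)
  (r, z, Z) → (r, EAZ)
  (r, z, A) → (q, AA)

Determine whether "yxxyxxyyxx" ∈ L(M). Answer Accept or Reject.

(p, yxxyxxyyxx, Z) ⊢ (q, xxyxxyyxx, Z) ⊢ (r, xyxxyyxx, AEZ) ⊢ (p, yxxyyxx, EZ) ⊢ (q, xxyyxx, EZ) ⊢ (r, xyyxx, Z) ⊢ (p, yyxx, Z) ⊢ (q, yxx, Z) ⊢ (r, xx, Z) ⊢ (p, x, Z) ⊢ (q, ε, ε)
All input consumed and the stack is empty.

Accept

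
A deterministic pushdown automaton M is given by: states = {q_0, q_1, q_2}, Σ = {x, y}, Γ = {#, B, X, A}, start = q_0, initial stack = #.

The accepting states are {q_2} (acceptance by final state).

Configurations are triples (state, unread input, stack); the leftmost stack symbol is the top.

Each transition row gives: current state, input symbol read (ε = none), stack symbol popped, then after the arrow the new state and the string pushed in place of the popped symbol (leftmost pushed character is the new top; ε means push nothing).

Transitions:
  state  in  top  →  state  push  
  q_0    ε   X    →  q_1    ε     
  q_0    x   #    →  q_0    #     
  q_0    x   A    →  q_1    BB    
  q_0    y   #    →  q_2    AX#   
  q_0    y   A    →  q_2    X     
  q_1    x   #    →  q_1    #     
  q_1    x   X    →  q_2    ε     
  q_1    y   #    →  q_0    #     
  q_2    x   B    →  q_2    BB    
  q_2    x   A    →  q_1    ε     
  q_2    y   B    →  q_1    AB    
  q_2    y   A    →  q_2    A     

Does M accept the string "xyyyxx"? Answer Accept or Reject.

(q_0, xyyyxx, #) ⊢ (q_0, yyyxx, #) ⊢ (q_2, yyxx, AX#) ⊢ (q_2, yxx, AX#) ⊢ (q_2, xx, AX#) ⊢ (q_1, x, X#) ⊢ (q_2, ε, #)
All input consumed; state q_2 ∈ F.

Accept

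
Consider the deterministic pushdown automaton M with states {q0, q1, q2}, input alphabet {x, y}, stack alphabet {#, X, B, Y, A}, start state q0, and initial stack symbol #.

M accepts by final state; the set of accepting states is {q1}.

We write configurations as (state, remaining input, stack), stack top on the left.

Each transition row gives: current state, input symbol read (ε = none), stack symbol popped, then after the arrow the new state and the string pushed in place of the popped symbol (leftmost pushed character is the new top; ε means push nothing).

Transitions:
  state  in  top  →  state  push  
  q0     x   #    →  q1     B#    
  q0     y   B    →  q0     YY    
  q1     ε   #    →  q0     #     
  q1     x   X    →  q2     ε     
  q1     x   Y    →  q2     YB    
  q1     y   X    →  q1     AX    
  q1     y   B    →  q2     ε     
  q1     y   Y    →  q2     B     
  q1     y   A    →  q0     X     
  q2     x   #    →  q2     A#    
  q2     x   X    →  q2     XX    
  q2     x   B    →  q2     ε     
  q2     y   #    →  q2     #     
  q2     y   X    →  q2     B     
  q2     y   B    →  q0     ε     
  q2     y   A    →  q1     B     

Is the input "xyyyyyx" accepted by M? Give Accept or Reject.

(q0, xyyyyyx, #) ⊢ (q1, yyyyyx, B#) ⊢ (q2, yyyyx, #) ⊢ (q2, yyyx, #) ⊢ (q2, yyx, #) ⊢ (q2, yx, #) ⊢ (q2, x, #) ⊢ (q2, ε, A#)
All input consumed; state q2 ∉ F and no further ε-move applies.

Reject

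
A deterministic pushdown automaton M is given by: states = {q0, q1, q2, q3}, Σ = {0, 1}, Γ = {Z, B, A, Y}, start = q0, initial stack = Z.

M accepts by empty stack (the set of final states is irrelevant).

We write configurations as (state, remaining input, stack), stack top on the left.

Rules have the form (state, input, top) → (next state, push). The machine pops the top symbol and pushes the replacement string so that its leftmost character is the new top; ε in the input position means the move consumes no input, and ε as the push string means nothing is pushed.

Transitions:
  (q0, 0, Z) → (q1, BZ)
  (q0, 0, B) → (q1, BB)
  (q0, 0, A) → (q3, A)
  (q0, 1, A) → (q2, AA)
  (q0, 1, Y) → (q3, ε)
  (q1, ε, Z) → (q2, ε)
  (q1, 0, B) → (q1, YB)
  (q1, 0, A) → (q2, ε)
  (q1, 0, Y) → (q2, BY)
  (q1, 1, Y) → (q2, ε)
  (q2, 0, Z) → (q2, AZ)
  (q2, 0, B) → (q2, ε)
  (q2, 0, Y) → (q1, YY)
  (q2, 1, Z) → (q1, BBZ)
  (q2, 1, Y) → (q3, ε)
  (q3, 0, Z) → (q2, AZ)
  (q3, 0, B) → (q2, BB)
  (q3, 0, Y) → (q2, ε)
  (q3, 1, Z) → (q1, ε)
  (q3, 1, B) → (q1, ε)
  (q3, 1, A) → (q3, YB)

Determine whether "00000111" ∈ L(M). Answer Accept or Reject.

Accept

(q0, 00000111, Z)
  read 0, top Z: go to q1, push BZ → (q1, 0000111, BZ)
  read 0, top B: go to q1, push YB → (q1, 000111, YBZ)
  read 0, top Y: go to q2, push BY → (q2, 00111, BYBZ)
  read 0, top B: go to q2, push ε → (q2, 0111, YBZ)
  read 0, top Y: go to q1, push YY → (q1, 111, YYBZ)
  read 1, top Y: go to q2, push ε → (q2, 11, YBZ)
  read 1, top Y: go to q3, push ε → (q3, 1, BZ)
  read 1, top B: go to q1, push ε → (q1, ε, Z)
  ε-move, top Z: go to q2, push ε → (q2, ε, ε)
All input consumed and the stack is empty.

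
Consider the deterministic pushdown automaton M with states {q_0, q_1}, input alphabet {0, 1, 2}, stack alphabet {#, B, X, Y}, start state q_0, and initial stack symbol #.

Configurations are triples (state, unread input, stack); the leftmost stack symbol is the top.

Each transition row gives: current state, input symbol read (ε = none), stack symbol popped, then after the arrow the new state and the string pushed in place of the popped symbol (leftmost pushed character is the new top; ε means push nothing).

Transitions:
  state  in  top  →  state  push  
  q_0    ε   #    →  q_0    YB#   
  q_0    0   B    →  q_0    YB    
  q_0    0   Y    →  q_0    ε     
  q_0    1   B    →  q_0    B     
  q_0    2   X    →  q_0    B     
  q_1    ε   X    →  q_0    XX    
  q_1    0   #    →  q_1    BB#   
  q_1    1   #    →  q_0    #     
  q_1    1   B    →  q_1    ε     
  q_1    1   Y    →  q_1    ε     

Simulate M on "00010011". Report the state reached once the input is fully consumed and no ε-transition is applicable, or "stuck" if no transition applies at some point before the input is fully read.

q_0

(q_0, 00010011, #)
  ε-move, top #: go to q_0, push YB# → (q_0, 00010011, YB#)
  read 0, top Y: go to q_0, push ε → (q_0, 0010011, B#)
  read 0, top B: go to q_0, push YB → (q_0, 010011, YB#)
  read 0, top Y: go to q_0, push ε → (q_0, 10011, B#)
  read 1, top B: go to q_0, push B → (q_0, 0011, B#)
  read 0, top B: go to q_0, push YB → (q_0, 011, YB#)
  read 0, top Y: go to q_0, push ε → (q_0, 11, B#)
  read 1, top B: go to q_0, push B → (q_0, 1, B#)
  read 1, top B: go to q_0, push B → (q_0, ε, B#)
All input consumed; M is in state q_0.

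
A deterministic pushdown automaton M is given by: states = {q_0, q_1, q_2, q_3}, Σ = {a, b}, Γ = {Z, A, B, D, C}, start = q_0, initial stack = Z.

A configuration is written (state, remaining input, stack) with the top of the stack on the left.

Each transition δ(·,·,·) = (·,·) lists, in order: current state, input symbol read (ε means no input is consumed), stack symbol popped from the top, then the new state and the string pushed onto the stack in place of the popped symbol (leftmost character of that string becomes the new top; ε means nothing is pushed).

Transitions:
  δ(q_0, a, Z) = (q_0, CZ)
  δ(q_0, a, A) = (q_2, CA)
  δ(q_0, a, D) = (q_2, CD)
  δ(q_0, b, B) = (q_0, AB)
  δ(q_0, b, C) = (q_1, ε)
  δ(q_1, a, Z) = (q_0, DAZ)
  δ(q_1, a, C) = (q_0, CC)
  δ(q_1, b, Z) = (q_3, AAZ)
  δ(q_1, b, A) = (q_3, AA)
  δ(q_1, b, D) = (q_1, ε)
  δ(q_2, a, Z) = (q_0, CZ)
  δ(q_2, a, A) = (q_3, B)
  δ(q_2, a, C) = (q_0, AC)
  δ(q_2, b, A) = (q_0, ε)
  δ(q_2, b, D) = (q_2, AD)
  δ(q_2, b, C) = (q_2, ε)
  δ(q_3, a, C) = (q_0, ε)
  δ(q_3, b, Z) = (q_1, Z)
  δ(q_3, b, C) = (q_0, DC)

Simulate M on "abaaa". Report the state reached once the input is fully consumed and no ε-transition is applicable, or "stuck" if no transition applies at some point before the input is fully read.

(q_0, abaaa, Z)
  read a, top Z: go to q_0, push CZ → (q_0, baaa, CZ)
  read b, top C: go to q_1, push ε → (q_1, aaa, Z)
  read a, top Z: go to q_0, push DAZ → (q_0, aa, DAZ)
  read a, top D: go to q_2, push CD → (q_2, a, CDAZ)
  read a, top C: go to q_0, push AC → (q_0, ε, ACDAZ)
All input consumed; M is in state q_0.

q_0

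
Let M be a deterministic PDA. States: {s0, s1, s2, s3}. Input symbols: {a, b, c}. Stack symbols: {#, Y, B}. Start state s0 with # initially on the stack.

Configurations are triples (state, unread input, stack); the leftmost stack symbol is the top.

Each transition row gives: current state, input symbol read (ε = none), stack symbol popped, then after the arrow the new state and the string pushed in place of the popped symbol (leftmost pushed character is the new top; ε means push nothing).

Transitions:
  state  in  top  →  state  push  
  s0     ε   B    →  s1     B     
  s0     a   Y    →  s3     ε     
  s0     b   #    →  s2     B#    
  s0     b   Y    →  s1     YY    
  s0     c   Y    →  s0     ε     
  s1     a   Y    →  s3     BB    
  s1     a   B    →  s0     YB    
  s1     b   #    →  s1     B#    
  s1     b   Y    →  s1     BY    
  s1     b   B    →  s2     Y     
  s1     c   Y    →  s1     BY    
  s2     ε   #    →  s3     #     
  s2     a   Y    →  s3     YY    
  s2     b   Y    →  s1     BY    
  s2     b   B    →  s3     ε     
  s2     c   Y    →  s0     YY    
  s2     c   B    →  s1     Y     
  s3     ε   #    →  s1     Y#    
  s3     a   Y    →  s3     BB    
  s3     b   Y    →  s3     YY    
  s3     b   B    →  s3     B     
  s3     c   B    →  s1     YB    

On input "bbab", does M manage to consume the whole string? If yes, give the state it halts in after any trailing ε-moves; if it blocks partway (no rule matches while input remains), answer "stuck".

s3

(s0, bbab, #)
  read b, top #: go to s2, push B# → (s2, bab, B#)
  read b, top B: go to s3, push ε → (s3, ab, #)
  ε-move, top #: go to s1, push Y# → (s1, ab, Y#)
  read a, top Y: go to s3, push BB → (s3, b, BB#)
  read b, top B: go to s3, push B → (s3, ε, BB#)
All input consumed; M is in state s3.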